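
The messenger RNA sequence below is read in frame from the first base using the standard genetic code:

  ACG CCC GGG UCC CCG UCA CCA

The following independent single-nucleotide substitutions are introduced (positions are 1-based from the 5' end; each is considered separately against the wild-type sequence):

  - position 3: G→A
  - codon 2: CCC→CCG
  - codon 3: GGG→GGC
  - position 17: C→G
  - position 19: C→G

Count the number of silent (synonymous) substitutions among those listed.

3

Codon 1: ACG (Thr) → ACA (Thr) — synonymous.
Codon 2: CCC (Pro) → CCG (Pro) — synonymous.
Codon 3: GGG (Gly) → GGC (Gly) — synonymous.
Codon 6: UCA (Ser) → UGA (Stop) — nonsense.
Codon 7: CCA (Pro) → GCA (Ala) — missense.
Synonymous: 3 of 5.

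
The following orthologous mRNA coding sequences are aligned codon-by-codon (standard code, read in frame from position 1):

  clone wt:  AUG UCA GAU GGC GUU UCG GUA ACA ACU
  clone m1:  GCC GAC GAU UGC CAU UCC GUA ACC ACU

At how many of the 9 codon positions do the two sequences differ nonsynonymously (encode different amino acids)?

4

Codon 1: AUG Met / GCC Ala — nonsynonymous.
Codon 2: UCA Ser / GAC Asp — nonsynonymous.
Codon 3: GAU Asp / GAU Asp — identical.
Codon 4: GGC Gly / UGC Cys — nonsynonymous.
Codon 5: GUU Val / CAU His — nonsynonymous.
Codon 6: UCG Ser / UCC Ser — synonymous.
Codon 7: GUA Val / GUA Val — identical.
Codon 8: ACA Thr / ACC Thr — synonymous.
Codon 9: ACU Thr / ACU Thr — identical.
Nonsynonymous differences: 4.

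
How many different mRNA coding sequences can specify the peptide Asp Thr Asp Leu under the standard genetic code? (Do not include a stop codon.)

Asp: 2 codons.
Thr: 4 codons.
Asp: 2 codons.
Leu: 6 codons.
2 × 4 × 2 × 6 = 96.

96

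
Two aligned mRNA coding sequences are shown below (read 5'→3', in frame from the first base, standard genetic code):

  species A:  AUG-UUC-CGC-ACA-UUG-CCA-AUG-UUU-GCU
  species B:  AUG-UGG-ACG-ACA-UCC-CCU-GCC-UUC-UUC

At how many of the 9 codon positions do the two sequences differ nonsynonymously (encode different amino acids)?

5

Codon 1: AUG Met / AUG Met — identical.
Codon 2: UUC Phe / UGG Trp — nonsynonymous.
Codon 3: CGC Arg / ACG Thr — nonsynonymous.
Codon 4: ACA Thr / ACA Thr — identical.
Codon 5: UUG Leu / UCC Ser — nonsynonymous.
Codon 6: CCA Pro / CCU Pro — synonymous.
Codon 7: AUG Met / GCC Ala — nonsynonymous.
Codon 8: UUU Phe / UUC Phe — synonymous.
Codon 9: GCU Ala / UUC Phe — nonsynonymous.
Nonsynonymous differences: 5.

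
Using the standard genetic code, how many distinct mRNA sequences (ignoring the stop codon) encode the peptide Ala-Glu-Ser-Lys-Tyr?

192

Ala: 4 codons.
Glu: 2 codons.
Ser: 6 codons.
Lys: 2 codons.
Tyr: 2 codons.
4 × 2 × 6 × 2 × 2 = 192.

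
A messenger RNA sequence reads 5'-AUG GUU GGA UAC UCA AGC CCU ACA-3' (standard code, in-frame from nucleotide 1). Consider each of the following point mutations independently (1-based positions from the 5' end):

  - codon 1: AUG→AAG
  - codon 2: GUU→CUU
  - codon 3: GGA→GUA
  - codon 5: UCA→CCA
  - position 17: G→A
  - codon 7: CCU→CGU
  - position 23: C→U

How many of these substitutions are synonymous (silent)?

0

Codon 1: AUG (Met) → AAG (Lys) — missense.
Codon 2: GUU (Val) → CUU (Leu) — missense.
Codon 3: GGA (Gly) → GUA (Val) — missense.
Codon 5: UCA (Ser) → CCA (Pro) — missense.
Codon 6: AGC (Ser) → AAC (Asn) — missense.
Codon 7: CCU (Pro) → CGU (Arg) — missense.
Codon 8: ACA (Thr) → AUA (Ile) — missense.
Synonymous: 0 of 7.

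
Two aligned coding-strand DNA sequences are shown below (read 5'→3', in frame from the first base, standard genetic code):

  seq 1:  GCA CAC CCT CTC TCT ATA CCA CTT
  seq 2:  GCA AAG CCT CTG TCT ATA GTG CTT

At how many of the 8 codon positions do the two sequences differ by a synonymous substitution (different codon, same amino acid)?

Codon 1: GCA Ala / GCA Ala — identical.
Codon 2: CAC His / AAG Lys — nonsynonymous.
Codon 3: CCT Pro / CCT Pro — identical.
Codon 4: CTC Leu / CTG Leu — synonymous.
Codon 5: TCT Ser / TCT Ser — identical.
Codon 6: ATA Ile / ATA Ile — identical.
Codon 7: CCA Pro / GTG Val — nonsynonymous.
Codon 8: CTT Leu / CTT Leu — identical.
Synonymous differences: 1.

1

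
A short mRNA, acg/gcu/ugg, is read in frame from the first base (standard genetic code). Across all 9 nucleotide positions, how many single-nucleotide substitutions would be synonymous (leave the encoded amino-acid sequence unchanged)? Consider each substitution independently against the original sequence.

Codon 1 (ACG, Thr): 3 synonymous substitutions.
Codon 2 (GCU, Ala): 3 synonymous substitutions.
Codon 3 (UGG, Trp): 0 synonymous substitutions.
Total: 3 + 3 + 0 = 6.

6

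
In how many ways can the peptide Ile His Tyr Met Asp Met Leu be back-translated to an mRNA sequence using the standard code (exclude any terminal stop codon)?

Ile: 3 codons.
His: 2 codons.
Tyr: 2 codons.
Met: 1 codon.
Asp: 2 codons.
Met: 1 codon.
Leu: 6 codons.
3 × 2 × 2 × 1 × 2 × 1 × 6 = 144.

144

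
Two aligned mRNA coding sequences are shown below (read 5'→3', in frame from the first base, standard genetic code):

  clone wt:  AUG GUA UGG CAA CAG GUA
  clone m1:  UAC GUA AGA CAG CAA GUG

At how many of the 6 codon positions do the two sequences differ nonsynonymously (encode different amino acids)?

Codon 1: AUG Met / UAC Tyr — nonsynonymous.
Codon 2: GUA Val / GUA Val — identical.
Codon 3: UGG Trp / AGA Arg — nonsynonymous.
Codon 4: CAA Gln / CAG Gln — synonymous.
Codon 5: CAG Gln / CAA Gln — synonymous.
Codon 6: GUA Val / GUG Val — synonymous.
Nonsynonymous differences: 2.

2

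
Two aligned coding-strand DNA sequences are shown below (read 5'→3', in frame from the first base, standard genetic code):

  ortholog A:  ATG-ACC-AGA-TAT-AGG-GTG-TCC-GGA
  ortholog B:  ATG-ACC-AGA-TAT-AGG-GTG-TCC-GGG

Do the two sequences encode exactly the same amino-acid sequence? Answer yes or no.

yes

Codon 1: ATG Met / ATG Met — identical.
Codon 2: ACC Thr / ACC Thr — identical.
Codon 3: AGA Arg / AGA Arg — identical.
Codon 4: TAT Tyr / TAT Tyr — identical.
Codon 5: AGG Arg / AGG Arg — identical.
Codon 6: GTG Val / GTG Val — identical.
Codon 7: TCC Ser / TCC Ser — identical.
Codon 8: GGA Gly / GGG Gly — synonymous.
Nonsynonymous differences: 0 → same protein.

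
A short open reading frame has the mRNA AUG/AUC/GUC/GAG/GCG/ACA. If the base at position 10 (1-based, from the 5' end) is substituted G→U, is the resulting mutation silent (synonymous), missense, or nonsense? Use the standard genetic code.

Position 10 falls in codon 4: GAG → Glu.
After the substitution the codon is UAG → Stop.
The new codon is a stop codon, so this is a nonsense mutation.

nonsense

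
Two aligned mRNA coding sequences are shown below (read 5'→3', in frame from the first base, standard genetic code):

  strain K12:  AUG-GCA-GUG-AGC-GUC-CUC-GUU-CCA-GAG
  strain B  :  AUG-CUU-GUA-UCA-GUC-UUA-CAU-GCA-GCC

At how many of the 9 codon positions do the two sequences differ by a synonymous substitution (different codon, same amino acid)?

Codon 1: AUG Met / AUG Met — identical.
Codon 2: GCA Ala / CUU Leu — nonsynonymous.
Codon 3: GUG Val / GUA Val — synonymous.
Codon 4: AGC Ser / UCA Ser — synonymous.
Codon 5: GUC Val / GUC Val — identical.
Codon 6: CUC Leu / UUA Leu — synonymous.
Codon 7: GUU Val / CAU His — nonsynonymous.
Codon 8: CCA Pro / GCA Ala — nonsynonymous.
Codon 9: GAG Glu / GCC Ala — nonsynonymous.
Synonymous differences: 3.

3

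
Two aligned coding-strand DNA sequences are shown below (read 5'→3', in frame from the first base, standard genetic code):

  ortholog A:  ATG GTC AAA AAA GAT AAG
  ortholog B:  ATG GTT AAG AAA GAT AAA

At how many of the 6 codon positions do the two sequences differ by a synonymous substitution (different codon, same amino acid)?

Codon 1: ATG Met / ATG Met — identical.
Codon 2: GTC Val / GTT Val — synonymous.
Codon 3: AAA Lys / AAG Lys — synonymous.
Codon 4: AAA Lys / AAA Lys — identical.
Codon 5: GAT Asp / GAT Asp — identical.
Codon 6: AAG Lys / AAA Lys — synonymous.
Synonymous differences: 3.

3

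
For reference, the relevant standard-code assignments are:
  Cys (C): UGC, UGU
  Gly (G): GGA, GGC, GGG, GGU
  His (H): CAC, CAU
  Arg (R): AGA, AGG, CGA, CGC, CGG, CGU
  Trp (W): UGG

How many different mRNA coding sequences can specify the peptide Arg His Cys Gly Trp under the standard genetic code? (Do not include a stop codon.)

Arg: 6 codons.
His: 2 codons.
Cys: 2 codons.
Gly: 4 codons.
Trp: 1 codon.
6 × 2 × 2 × 4 × 1 = 96.

96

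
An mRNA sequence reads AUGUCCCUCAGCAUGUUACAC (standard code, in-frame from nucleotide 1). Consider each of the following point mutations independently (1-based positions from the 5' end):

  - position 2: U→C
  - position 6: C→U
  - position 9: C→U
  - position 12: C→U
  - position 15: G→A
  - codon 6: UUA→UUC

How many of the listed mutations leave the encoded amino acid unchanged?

Codon 1: AUG (Met) → ACG (Thr) — missense.
Codon 2: UCC (Ser) → UCU (Ser) — synonymous.
Codon 3: CUC (Leu) → CUU (Leu) — synonymous.
Codon 4: AGC (Ser) → AGU (Ser) — synonymous.
Codon 5: AUG (Met) → AUA (Ile) — missense.
Codon 6: UUA (Leu) → UUC (Phe) — missense.
Synonymous: 3 of 6.

3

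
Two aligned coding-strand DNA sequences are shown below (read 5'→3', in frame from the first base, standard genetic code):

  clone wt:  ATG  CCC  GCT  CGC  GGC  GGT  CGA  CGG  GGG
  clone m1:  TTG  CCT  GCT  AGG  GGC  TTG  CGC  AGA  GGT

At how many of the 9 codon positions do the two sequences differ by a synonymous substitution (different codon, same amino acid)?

Codon 1: ATG Met / TTG Leu — nonsynonymous.
Codon 2: CCC Pro / CCT Pro — synonymous.
Codon 3: GCT Ala / GCT Ala — identical.
Codon 4: CGC Arg / AGG Arg — synonymous.
Codon 5: GGC Gly / GGC Gly — identical.
Codon 6: GGT Gly / TTG Leu — nonsynonymous.
Codon 7: CGA Arg / CGC Arg — synonymous.
Codon 8: CGG Arg / AGA Arg — synonymous.
Codon 9: GGG Gly / GGT Gly — synonymous.
Synonymous differences: 5.

5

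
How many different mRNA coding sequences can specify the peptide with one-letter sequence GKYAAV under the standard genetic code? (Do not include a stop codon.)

Gly: 4 codons.
Lys: 2 codons.
Tyr: 2 codons.
Ala: 4 codons.
Ala: 4 codons.
Val: 4 codons.
4 × 2 × 2 × 4 × 4 × 4 = 1024.

1024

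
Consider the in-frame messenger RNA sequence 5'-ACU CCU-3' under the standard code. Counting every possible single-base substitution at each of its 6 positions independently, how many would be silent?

6

Codon 1 (ACU, Thr): 3 synonymous substitutions.
Codon 2 (CCU, Pro): 3 synonymous substitutions.
Total: 3 + 3 = 6.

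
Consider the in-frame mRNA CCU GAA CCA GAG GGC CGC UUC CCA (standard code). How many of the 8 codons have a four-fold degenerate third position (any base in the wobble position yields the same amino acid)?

5

Codon 1 CCU (Pro): third position 4-fold.
Codon 2 GAA (Glu): third position 2-fold.
Codon 3 CCA (Pro): third position 4-fold.
Codon 4 GAG (Glu): third position 2-fold.
Codon 5 GGC (Gly): third position 4-fold.
Codon 6 CGC (Arg): third position 4-fold.
Codon 7 UUC (Phe): third position 2-fold.
Codon 8 CCA (Pro): third position 4-fold.
Four-fold degenerate third positions: 5.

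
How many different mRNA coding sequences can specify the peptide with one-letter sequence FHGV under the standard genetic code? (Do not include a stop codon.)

Phe: 2 codons.
His: 2 codons.
Gly: 4 codons.
Val: 4 codons.
2 × 2 × 4 × 4 = 64.

64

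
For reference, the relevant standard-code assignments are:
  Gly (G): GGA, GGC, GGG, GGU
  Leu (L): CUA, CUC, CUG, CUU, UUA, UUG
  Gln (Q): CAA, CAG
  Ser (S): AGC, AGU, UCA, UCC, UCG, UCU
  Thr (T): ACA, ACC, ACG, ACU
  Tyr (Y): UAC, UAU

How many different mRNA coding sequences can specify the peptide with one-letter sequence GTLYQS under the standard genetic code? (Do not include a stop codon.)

2304

Gly: 4 codons.
Thr: 4 codons.
Leu: 6 codons.
Tyr: 2 codons.
Gln: 2 codons.
Ser: 6 codons.
4 × 4 × 6 × 2 × 2 × 6 = 2304.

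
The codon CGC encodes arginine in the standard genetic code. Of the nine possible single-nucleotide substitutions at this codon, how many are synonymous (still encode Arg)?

Position 1: none → 0 synonymous.
Position 2: none → 0 synonymous.
Position 3: CGU, CGA, CGG → 3 synonymous.
Total: 0 + 0 + 3 = 3.

3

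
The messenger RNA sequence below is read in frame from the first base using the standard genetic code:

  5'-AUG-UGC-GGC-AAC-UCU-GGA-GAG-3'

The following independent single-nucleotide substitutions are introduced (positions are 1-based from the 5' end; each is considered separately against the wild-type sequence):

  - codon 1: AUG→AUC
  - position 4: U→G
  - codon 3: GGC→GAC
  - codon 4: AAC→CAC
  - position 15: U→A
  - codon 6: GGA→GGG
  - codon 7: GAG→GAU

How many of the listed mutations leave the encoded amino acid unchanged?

2

Codon 1: AUG (Met) → AUC (Ile) — missense.
Codon 2: UGC (Cys) → GGC (Gly) — missense.
Codon 3: GGC (Gly) → GAC (Asp) — missense.
Codon 4: AAC (Asn) → CAC (His) — missense.
Codon 5: UCU (Ser) → UCA (Ser) — synonymous.
Codon 6: GGA (Gly) → GGG (Gly) — synonymous.
Codon 7: GAG (Glu) → GAU (Asp) — missense.
Synonymous: 2 of 7.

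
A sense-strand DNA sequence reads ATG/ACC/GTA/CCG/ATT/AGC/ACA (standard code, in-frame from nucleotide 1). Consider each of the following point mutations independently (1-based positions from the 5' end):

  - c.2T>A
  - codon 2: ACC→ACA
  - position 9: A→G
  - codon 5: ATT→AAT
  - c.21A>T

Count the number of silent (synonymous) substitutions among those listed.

Codon 1: ATG (Met) → AAG (Lys) — missense.
Codon 2: ACC (Thr) → ACA (Thr) — synonymous.
Codon 3: GTA (Val) → GTG (Val) — synonymous.
Codon 5: ATT (Ile) → AAT (Asn) — missense.
Codon 7: ACA (Thr) → ACT (Thr) — synonymous.
Synonymous: 3 of 5.

3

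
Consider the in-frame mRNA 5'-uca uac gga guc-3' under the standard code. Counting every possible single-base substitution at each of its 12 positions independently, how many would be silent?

Codon 1 (UCA, Ser): 3 synonymous substitutions.
Codon 2 (UAC, Tyr): 1 synonymous substitution.
Codon 3 (GGA, Gly): 3 synonymous substitutions.
Codon 4 (GUC, Val): 3 synonymous substitutions.
Total: 3 + 1 + 3 + 3 = 10.

10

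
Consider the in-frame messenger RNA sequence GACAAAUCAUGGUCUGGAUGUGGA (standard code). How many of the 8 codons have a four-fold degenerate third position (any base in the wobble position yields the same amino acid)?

4

Codon 1 GAC (Asp): third position 2-fold.
Codon 2 AAA (Lys): third position 2-fold.
Codon 3 UCA (Ser): third position 4-fold.
Codon 4 UGG (Trp): third position 1-fold.
Codon 5 UCU (Ser): third position 4-fold.
Codon 6 GGA (Gly): third position 4-fold.
Codon 7 UGU (Cys): third position 2-fold.
Codon 8 GGA (Gly): third position 4-fold.
Four-fold degenerate third positions: 4.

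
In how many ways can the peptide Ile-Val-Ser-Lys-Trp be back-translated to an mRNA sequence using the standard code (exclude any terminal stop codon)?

Ile: 3 codons.
Val: 4 codons.
Ser: 6 codons.
Lys: 2 codons.
Trp: 1 codon.
3 × 4 × 6 × 2 × 1 = 144.

144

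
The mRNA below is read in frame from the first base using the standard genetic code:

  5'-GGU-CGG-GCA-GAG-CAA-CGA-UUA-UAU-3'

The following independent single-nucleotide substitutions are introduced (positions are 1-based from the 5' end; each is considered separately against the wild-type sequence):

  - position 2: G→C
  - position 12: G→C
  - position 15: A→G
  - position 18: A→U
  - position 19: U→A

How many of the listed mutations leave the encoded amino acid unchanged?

2

Codon 1: GGU (Gly) → GCU (Ala) — missense.
Codon 4: GAG (Glu) → GAC (Asp) — missense.
Codon 5: CAA (Gln) → CAG (Gln) — synonymous.
Codon 6: CGA (Arg) → CGU (Arg) — synonymous.
Codon 7: UUA (Leu) → AUA (Ile) — missense.
Synonymous: 2 of 5.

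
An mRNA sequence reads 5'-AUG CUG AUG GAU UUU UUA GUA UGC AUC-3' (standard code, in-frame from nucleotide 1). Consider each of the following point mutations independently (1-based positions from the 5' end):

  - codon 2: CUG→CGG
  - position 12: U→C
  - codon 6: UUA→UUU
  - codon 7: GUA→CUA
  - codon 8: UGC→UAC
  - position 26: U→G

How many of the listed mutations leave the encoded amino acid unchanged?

1

Codon 2: CUG (Leu) → CGG (Arg) — missense.
Codon 4: GAU (Asp) → GAC (Asp) — synonymous.
Codon 6: UUA (Leu) → UUU (Phe) — missense.
Codon 7: GUA (Val) → CUA (Leu) — missense.
Codon 8: UGC (Cys) → UAC (Tyr) — missense.
Codon 9: AUC (Ile) → AGC (Ser) — missense.
Synonymous: 1 of 6.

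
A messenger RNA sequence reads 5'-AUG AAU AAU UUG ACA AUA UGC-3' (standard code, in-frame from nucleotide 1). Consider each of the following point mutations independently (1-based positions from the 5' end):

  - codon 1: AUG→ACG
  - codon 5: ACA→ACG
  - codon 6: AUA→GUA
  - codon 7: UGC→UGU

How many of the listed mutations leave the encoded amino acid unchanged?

2

Codon 1: AUG (Met) → ACG (Thr) — missense.
Codon 5: ACA (Thr) → ACG (Thr) — synonymous.
Codon 6: AUA (Ile) → GUA (Val) — missense.
Codon 7: UGC (Cys) → UGU (Cys) — synonymous.
Synonymous: 2 of 4.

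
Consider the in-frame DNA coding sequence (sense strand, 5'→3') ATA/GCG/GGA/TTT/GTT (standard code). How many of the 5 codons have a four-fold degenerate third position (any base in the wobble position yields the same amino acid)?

Codon 1 ATA (Ile): third position 3-fold.
Codon 2 GCG (Ala): third position 4-fold.
Codon 3 GGA (Gly): third position 4-fold.
Codon 4 TTT (Phe): third position 2-fold.
Codon 5 GTT (Val): third position 4-fold.
Four-fold degenerate third positions: 3.

3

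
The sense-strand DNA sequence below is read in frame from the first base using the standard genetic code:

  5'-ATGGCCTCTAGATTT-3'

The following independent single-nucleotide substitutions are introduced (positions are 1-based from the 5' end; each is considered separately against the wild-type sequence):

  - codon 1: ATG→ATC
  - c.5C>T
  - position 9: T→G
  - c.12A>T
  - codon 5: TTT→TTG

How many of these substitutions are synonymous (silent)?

Codon 1: ATG (Met) → ATC (Ile) — missense.
Codon 2: GCC (Ala) → GTC (Val) — missense.
Codon 3: TCT (Ser) → TCG (Ser) — synonymous.
Codon 4: AGA (Arg) → AGT (Ser) — missense.
Codon 5: TTT (Phe) → TTG (Leu) — missense.
Synonymous: 1 of 5.

1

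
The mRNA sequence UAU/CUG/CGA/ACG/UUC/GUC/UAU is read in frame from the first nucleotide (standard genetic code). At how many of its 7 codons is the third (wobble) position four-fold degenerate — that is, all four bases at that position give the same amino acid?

4

Codon 1 UAU (Tyr): third position 2-fold.
Codon 2 CUG (Leu): third position 4-fold.
Codon 3 CGA (Arg): third position 4-fold.
Codon 4 ACG (Thr): third position 4-fold.
Codon 5 UUC (Phe): third position 2-fold.
Codon 6 GUC (Val): third position 4-fold.
Codon 7 UAU (Tyr): third position 2-fold.
Four-fold degenerate third positions: 4.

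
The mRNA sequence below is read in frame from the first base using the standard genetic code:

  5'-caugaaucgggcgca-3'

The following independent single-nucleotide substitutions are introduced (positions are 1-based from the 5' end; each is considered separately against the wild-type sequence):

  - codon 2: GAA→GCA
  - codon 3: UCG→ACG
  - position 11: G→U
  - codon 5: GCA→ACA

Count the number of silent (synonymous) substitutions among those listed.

0

Codon 2: GAA (Glu) → GCA (Ala) — missense.
Codon 3: UCG (Ser) → ACG (Thr) — missense.
Codon 4: GGC (Gly) → GUC (Val) — missense.
Codon 5: GCA (Ala) → ACA (Thr) — missense.
Synonymous: 0 of 4.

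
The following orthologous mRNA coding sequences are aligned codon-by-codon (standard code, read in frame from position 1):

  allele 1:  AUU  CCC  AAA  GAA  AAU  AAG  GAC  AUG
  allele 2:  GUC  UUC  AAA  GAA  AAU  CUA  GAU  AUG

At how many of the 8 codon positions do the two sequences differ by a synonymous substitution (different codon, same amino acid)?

Codon 1: AUU Ile / GUC Val — nonsynonymous.
Codon 2: CCC Pro / UUC Phe — nonsynonymous.
Codon 3: AAA Lys / AAA Lys — identical.
Codon 4: GAA Glu / GAA Glu — identical.
Codon 5: AAU Asn / AAU Asn — identical.
Codon 6: AAG Lys / CUA Leu — nonsynonymous.
Codon 7: GAC Asp / GAU Asp — synonymous.
Codon 8: AUG Met / AUG Met — identical.
Synonymous differences: 1.

1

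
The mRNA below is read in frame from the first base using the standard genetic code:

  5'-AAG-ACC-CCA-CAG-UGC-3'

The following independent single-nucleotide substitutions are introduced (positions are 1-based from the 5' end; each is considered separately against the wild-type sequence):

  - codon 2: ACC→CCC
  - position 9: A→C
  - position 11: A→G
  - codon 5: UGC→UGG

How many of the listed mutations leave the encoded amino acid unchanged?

Codon 2: ACC (Thr) → CCC (Pro) — missense.
Codon 3: CCA (Pro) → CCC (Pro) — synonymous.
Codon 4: CAG (Gln) → CGG (Arg) — missense.
Codon 5: UGC (Cys) → UGG (Trp) — missense.
Synonymous: 1 of 4.

1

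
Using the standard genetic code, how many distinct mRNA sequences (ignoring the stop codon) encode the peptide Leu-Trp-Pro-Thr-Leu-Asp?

1152

Leu: 6 codons.
Trp: 1 codon.
Pro: 4 codons.
Thr: 4 codons.
Leu: 6 codons.
Asp: 2 codons.
6 × 1 × 4 × 4 × 6 × 2 = 1152.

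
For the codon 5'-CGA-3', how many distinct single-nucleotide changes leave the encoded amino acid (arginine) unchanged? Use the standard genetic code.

Position 1: AGA → 1 synonymous.
Position 2: none → 0 synonymous.
Position 3: CGU, CGC, CGG → 3 synonymous.
Total: 1 + 0 + 3 = 4.

4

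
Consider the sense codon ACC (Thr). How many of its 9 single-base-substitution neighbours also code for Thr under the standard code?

3

Position 1: none → 0 synonymous.
Position 2: none → 0 synonymous.
Position 3: ACU, ACA, ACG → 3 synonymous.
Total: 0 + 0 + 3 = 3.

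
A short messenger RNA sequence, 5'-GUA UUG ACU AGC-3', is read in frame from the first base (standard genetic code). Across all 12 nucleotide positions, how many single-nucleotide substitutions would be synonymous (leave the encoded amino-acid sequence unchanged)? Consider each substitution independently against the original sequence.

9

Codon 1 (GUA, Val): 3 synonymous substitutions.
Codon 2 (UUG, Leu): 2 synonymous substitutions.
Codon 3 (ACU, Thr): 3 synonymous substitutions.
Codon 4 (AGC, Ser): 1 synonymous substitution.
Total: 3 + 2 + 3 + 1 = 9.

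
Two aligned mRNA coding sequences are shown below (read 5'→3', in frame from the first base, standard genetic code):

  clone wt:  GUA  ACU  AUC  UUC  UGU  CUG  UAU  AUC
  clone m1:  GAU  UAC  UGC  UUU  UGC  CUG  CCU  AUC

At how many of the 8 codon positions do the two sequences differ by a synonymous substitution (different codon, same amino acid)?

Codon 1: GUA Val / GAU Asp — nonsynonymous.
Codon 2: ACU Thr / UAC Tyr — nonsynonymous.
Codon 3: AUC Ile / UGC Cys — nonsynonymous.
Codon 4: UUC Phe / UUU Phe — synonymous.
Codon 5: UGU Cys / UGC Cys — synonymous.
Codon 6: CUG Leu / CUG Leu — identical.
Codon 7: UAU Tyr / CCU Pro — nonsynonymous.
Codon 8: AUC Ile / AUC Ile — identical.
Synonymous differences: 2.

2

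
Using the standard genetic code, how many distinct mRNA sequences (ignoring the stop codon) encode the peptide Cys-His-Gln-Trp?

8

Cys: 2 codons.
His: 2 codons.
Gln: 2 codons.
Trp: 1 codon.
2 × 2 × 2 × 1 = 8.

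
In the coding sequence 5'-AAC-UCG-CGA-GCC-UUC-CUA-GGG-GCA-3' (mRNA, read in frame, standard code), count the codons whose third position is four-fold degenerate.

Codon 1 AAC (Asn): third position 2-fold.
Codon 2 UCG (Ser): third position 4-fold.
Codon 3 CGA (Arg): third position 4-fold.
Codon 4 GCC (Ala): third position 4-fold.
Codon 5 UUC (Phe): third position 2-fold.
Codon 6 CUA (Leu): third position 4-fold.
Codon 7 GGG (Gly): third position 4-fold.
Codon 8 GCA (Ala): third position 4-fold.
Four-fold degenerate third positions: 6.

6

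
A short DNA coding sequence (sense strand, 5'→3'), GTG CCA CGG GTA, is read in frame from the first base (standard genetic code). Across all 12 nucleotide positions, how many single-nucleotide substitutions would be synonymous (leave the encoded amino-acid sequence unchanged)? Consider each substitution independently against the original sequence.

Codon 1 (GTG, Val): 3 synonymous substitutions.
Codon 2 (CCA, Pro): 3 synonymous substitutions.
Codon 3 (CGG, Arg): 4 synonymous substitutions.
Codon 4 (GTA, Val): 3 synonymous substitutions.
Total: 3 + 3 + 4 + 3 = 13.

13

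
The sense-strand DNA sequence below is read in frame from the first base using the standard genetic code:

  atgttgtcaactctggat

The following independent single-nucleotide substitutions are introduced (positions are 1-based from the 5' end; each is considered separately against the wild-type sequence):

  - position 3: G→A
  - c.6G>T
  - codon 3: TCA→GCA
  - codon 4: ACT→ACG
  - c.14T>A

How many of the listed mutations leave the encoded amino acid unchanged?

Codon 1: ATG (Met) → ATA (Ile) — missense.
Codon 2: TTG (Leu) → TTT (Phe) — missense.
Codon 3: TCA (Ser) → GCA (Ala) — missense.
Codon 4: ACT (Thr) → ACG (Thr) — synonymous.
Codon 5: CTG (Leu) → CAG (Gln) — missense.
Synonymous: 1 of 5.

1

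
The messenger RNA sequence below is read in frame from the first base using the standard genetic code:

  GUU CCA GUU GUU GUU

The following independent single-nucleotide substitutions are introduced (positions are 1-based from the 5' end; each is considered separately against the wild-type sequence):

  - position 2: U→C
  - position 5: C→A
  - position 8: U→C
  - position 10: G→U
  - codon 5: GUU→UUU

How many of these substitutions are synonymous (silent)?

0

Codon 1: GUU (Val) → GCU (Ala) — missense.
Codon 2: CCA (Pro) → CAA (Gln) — missense.
Codon 3: GUU (Val) → GCU (Ala) — missense.
Codon 4: GUU (Val) → UUU (Phe) — missense.
Codon 5: GUU (Val) → UUU (Phe) — missense.
Synonymous: 0 of 5.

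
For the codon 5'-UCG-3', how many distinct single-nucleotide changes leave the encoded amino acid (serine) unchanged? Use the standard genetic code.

Position 1: none → 0 synonymous.
Position 2: none → 0 synonymous.
Position 3: UCU, UCC, UCA → 3 synonymous.
Total: 0 + 0 + 3 = 3.

3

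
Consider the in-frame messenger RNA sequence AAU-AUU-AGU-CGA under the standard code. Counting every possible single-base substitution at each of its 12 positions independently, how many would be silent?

Codon 1 (AAU, Asn): 1 synonymous substitution.
Codon 2 (AUU, Ile): 2 synonymous substitutions.
Codon 3 (AGU, Ser): 1 synonymous substitution.
Codon 4 (CGA, Arg): 4 synonymous substitutions.
Total: 1 + 2 + 1 + 4 = 8.

8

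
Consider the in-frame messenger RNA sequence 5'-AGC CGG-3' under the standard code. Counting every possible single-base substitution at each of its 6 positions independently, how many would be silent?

5

Codon 1 (AGC, Ser): 1 synonymous substitution.
Codon 2 (CGG, Arg): 4 synonymous substitutions.
Total: 1 + 4 = 5.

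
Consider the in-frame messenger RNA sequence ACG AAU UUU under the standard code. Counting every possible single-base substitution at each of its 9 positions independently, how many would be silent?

Codon 1 (ACG, Thr): 3 synonymous substitutions.
Codon 2 (AAU, Asn): 1 synonymous substitution.
Codon 3 (UUU, Phe): 1 synonymous substitution.
Total: 3 + 1 + 1 = 5.

5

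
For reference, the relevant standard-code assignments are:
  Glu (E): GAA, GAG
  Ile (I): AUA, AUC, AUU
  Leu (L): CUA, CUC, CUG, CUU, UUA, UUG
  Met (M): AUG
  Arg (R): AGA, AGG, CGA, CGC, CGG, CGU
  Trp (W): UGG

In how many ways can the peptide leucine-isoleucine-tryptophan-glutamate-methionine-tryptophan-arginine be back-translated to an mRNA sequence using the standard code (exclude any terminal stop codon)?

Leu: 6 codons.
Ile: 3 codons.
Trp: 1 codon.
Glu: 2 codons.
Met: 1 codon.
Trp: 1 codon.
Arg: 6 codons.
6 × 3 × 1 × 2 × 1 × 1 × 6 = 216.

216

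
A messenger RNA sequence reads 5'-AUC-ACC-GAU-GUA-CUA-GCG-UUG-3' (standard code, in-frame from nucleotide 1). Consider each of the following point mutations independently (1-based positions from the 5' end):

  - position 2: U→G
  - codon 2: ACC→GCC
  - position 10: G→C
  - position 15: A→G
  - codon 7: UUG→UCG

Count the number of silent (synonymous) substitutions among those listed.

1

Codon 1: AUC (Ile) → AGC (Ser) — missense.
Codon 2: ACC (Thr) → GCC (Ala) — missense.
Codon 4: GUA (Val) → CUA (Leu) — missense.
Codon 5: CUA (Leu) → CUG (Leu) — synonymous.
Codon 7: UUG (Leu) → UCG (Ser) — missense.
Synonymous: 1 of 5.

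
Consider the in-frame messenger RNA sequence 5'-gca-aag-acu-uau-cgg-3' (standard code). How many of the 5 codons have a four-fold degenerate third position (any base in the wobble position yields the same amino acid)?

Codon 1 GCA (Ala): third position 4-fold.
Codon 2 AAG (Lys): third position 2-fold.
Codon 3 ACU (Thr): third position 4-fold.
Codon 4 UAU (Tyr): third position 2-fold.
Codon 5 CGG (Arg): third position 4-fold.
Four-fold degenerate third positions: 3.

3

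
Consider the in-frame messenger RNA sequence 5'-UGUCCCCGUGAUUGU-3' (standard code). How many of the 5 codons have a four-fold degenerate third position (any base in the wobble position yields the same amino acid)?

2

Codon 1 UGU (Cys): third position 2-fold.
Codon 2 CCC (Pro): third position 4-fold.
Codon 3 CGU (Arg): third position 4-fold.
Codon 4 GAU (Asp): third position 2-fold.
Codon 5 UGU (Cys): third position 2-fold.
Four-fold degenerate third positions: 2.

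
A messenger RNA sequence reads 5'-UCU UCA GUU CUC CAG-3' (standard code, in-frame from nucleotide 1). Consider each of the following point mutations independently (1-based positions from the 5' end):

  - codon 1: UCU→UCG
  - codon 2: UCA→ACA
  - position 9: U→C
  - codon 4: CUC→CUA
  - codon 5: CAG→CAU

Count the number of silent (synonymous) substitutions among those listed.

3

Codon 1: UCU (Ser) → UCG (Ser) — synonymous.
Codon 2: UCA (Ser) → ACA (Thr) — missense.
Codon 3: GUU (Val) → GUC (Val) — synonymous.
Codon 4: CUC (Leu) → CUA (Leu) — synonymous.
Codon 5: CAG (Gln) → CAU (His) — missense.
Synonymous: 3 of 5.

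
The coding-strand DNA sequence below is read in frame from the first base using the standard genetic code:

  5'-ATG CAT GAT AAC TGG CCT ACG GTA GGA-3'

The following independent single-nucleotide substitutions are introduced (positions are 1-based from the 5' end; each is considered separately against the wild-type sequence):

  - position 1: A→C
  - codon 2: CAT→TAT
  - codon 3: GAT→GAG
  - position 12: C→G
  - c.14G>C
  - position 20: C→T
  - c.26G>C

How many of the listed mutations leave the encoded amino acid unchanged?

0

Codon 1: ATG (Met) → CTG (Leu) — missense.
Codon 2: CAT (His) → TAT (Tyr) — missense.
Codon 3: GAT (Asp) → GAG (Glu) — missense.
Codon 4: AAC (Asn) → AAG (Lys) — missense.
Codon 5: TGG (Trp) → TCG (Ser) — missense.
Codon 7: ACG (Thr) → ATG (Met) — missense.
Codon 9: GGA (Gly) → GCA (Ala) — missense.
Synonymous: 0 of 7.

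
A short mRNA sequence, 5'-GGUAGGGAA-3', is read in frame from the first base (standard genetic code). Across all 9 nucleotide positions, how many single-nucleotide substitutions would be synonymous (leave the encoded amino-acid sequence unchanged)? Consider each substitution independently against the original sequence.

Codon 1 (GGU, Gly): 3 synonymous substitutions.
Codon 2 (AGG, Arg): 2 synonymous substitutions.
Codon 3 (GAA, Glu): 1 synonymous substitution.
Total: 3 + 2 + 1 = 6.

6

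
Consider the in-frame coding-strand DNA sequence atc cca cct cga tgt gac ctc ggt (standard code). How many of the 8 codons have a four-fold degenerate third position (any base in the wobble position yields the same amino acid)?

5

Codon 1 ATC (Ile): third position 3-fold.
Codon 2 CCA (Pro): third position 4-fold.
Codon 3 CCT (Pro): third position 4-fold.
Codon 4 CGA (Arg): third position 4-fold.
Codon 5 TGT (Cys): third position 2-fold.
Codon 6 GAC (Asp): third position 2-fold.
Codon 7 CTC (Leu): third position 4-fold.
Codon 8 GGT (Gly): third position 4-fold.
Four-fold degenerate third positions: 5.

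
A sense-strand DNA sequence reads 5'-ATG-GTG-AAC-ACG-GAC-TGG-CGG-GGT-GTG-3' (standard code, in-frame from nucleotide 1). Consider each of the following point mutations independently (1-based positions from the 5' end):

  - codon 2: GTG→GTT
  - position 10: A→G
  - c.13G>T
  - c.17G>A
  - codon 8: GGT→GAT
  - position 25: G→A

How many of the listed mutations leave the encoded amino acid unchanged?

Codon 2: GTG (Val) → GTT (Val) — synonymous.
Codon 4: ACG (Thr) → GCG (Ala) — missense.
Codon 5: GAC (Asp) → TAC (Tyr) — missense.
Codon 6: TGG (Trp) → TAG (Stop) — nonsense.
Codon 8: GGT (Gly) → GAT (Asp) — missense.
Codon 9: GTG (Val) → ATG (Met) — missense.
Synonymous: 1 of 6.

1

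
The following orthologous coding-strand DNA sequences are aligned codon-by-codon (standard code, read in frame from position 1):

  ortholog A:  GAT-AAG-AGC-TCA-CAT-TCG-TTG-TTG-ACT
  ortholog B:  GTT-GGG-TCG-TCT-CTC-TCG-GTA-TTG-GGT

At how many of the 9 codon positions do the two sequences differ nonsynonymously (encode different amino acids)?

5

Codon 1: GAT Asp / GTT Val — nonsynonymous.
Codon 2: AAG Lys / GGG Gly — nonsynonymous.
Codon 3: AGC Ser / TCG Ser — synonymous.
Codon 4: TCA Ser / TCT Ser — synonymous.
Codon 5: CAT His / CTC Leu — nonsynonymous.
Codon 6: TCG Ser / TCG Ser — identical.
Codon 7: TTG Leu / GTA Val — nonsynonymous.
Codon 8: TTG Leu / TTG Leu — identical.
Codon 9: ACT Thr / GGT Gly — nonsynonymous.
Nonsynonymous differences: 5.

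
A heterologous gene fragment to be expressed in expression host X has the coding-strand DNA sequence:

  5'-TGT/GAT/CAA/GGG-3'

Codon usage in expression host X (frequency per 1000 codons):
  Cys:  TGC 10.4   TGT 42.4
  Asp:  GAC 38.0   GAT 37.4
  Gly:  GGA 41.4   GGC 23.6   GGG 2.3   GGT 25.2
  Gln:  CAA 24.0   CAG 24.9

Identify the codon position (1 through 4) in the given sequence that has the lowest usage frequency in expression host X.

4

Codon 1 TGT (Cys): 42.4 per 1000.
Codon 2 GAT (Asp): 37.4 per 1000.
Codon 3 CAA (Gln): 24.0 per 1000.
Codon 4 GGG (Gly): 2.3 per 1000.
Lowest frequency is 2.3 at codon 4.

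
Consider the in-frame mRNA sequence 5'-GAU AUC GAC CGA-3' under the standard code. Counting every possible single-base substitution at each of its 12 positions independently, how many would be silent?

8

Codon 1 (GAU, Asp): 1 synonymous substitution.
Codon 2 (AUC, Ile): 2 synonymous substitutions.
Codon 3 (GAC, Asp): 1 synonymous substitution.
Codon 4 (CGA, Arg): 4 synonymous substitutions.
Total: 1 + 2 + 1 + 4 = 8.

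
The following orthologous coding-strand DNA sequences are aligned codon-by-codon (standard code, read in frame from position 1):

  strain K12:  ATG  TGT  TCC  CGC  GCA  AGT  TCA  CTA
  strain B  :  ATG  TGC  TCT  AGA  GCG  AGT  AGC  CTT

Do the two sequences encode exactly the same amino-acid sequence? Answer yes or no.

yes

Codon 1: ATG Met / ATG Met — identical.
Codon 2: TGT Cys / TGC Cys — synonymous.
Codon 3: TCC Ser / TCT Ser — synonymous.
Codon 4: CGC Arg / AGA Arg — synonymous.
Codon 5: GCA Ala / GCG Ala — synonymous.
Codon 6: AGT Ser / AGT Ser — identical.
Codon 7: TCA Ser / AGC Ser — synonymous.
Codon 8: CTA Leu / CTT Leu — synonymous.
Nonsynonymous differences: 0 → same protein.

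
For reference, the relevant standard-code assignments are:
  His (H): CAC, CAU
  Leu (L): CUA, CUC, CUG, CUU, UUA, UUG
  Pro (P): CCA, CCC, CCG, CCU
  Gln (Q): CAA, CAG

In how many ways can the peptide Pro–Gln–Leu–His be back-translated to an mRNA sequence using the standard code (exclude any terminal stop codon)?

96

Pro: 4 codons.
Gln: 2 codons.
Leu: 6 codons.
His: 2 codons.
4 × 2 × 6 × 2 = 96.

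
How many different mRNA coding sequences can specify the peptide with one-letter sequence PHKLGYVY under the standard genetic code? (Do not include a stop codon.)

6144

Pro: 4 codons.
His: 2 codons.
Lys: 2 codons.
Leu: 6 codons.
Gly: 4 codons.
Tyr: 2 codons.
Val: 4 codons.
Tyr: 2 codons.
4 × 2 × 2 × 6 × 4 × 2 × 4 × 2 = 6144.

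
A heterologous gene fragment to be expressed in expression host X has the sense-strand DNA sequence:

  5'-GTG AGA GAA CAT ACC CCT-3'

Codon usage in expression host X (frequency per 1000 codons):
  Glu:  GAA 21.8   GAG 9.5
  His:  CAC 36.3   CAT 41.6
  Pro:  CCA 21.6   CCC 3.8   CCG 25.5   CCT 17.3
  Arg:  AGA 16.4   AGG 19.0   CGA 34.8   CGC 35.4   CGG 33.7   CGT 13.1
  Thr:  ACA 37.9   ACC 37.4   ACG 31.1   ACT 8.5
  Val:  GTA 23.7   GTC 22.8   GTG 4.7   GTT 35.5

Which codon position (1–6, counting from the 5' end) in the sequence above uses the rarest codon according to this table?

1

Codon 1 GTG (Val): 4.7 per 1000.
Codon 2 AGA (Arg): 16.4 per 1000.
Codon 3 GAA (Glu): 21.8 per 1000.
Codon 4 CAT (His): 41.6 per 1000.
Codon 5 ACC (Thr): 37.4 per 1000.
Codon 6 CCT (Pro): 17.3 per 1000.
Lowest frequency is 4.7 at codon 1.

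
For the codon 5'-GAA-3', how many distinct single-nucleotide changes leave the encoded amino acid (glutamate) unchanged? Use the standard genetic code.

Position 1: none → 0 synonymous.
Position 2: none → 0 synonymous.
Position 3: GAG → 1 synonymous.
Total: 0 + 0 + 1 = 1.

1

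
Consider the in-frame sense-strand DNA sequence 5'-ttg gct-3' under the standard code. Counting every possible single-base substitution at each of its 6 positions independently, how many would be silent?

5

Codon 1 (TTG, Leu): 2 synonymous substitutions.
Codon 2 (GCT, Ala): 3 synonymous substitutions.
Total: 2 + 3 = 5.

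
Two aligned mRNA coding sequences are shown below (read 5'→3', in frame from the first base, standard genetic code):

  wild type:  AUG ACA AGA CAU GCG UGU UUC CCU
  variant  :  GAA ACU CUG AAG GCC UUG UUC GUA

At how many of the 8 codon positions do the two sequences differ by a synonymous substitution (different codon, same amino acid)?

2

Codon 1: AUG Met / GAA Glu — nonsynonymous.
Codon 2: ACA Thr / ACU Thr — synonymous.
Codon 3: AGA Arg / CUG Leu — nonsynonymous.
Codon 4: CAU His / AAG Lys — nonsynonymous.
Codon 5: GCG Ala / GCC Ala — synonymous.
Codon 6: UGU Cys / UUG Leu — nonsynonymous.
Codon 7: UUC Phe / UUC Phe — identical.
Codon 8: CCU Pro / GUA Val — nonsynonymous.
Synonymous differences: 2.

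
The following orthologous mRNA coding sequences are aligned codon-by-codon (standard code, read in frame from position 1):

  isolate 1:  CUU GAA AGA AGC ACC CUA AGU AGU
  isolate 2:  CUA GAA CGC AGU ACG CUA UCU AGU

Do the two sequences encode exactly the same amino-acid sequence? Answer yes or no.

Codon 1: CUU Leu / CUA Leu — synonymous.
Codon 2: GAA Glu / GAA Glu — identical.
Codon 3: AGA Arg / CGC Arg — synonymous.
Codon 4: AGC Ser / AGU Ser — synonymous.
Codon 5: ACC Thr / ACG Thr — synonymous.
Codon 6: CUA Leu / CUA Leu — identical.
Codon 7: AGU Ser / UCU Ser — synonymous.
Codon 8: AGU Ser / AGU Ser — identical.
Nonsynonymous differences: 0 → same protein.

yes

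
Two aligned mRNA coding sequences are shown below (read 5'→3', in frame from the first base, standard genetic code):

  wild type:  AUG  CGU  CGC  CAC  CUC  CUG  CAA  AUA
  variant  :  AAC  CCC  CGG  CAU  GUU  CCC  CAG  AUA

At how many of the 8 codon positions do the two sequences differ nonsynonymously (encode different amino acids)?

Codon 1: AUG Met / AAC Asn — nonsynonymous.
Codon 2: CGU Arg / CCC Pro — nonsynonymous.
Codon 3: CGC Arg / CGG Arg — synonymous.
Codon 4: CAC His / CAU His — synonymous.
Codon 5: CUC Leu / GUU Val — nonsynonymous.
Codon 6: CUG Leu / CCC Pro — nonsynonymous.
Codon 7: CAA Gln / CAG Gln — synonymous.
Codon 8: AUA Ile / AUA Ile — identical.
Nonsynonymous differences: 4.

4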